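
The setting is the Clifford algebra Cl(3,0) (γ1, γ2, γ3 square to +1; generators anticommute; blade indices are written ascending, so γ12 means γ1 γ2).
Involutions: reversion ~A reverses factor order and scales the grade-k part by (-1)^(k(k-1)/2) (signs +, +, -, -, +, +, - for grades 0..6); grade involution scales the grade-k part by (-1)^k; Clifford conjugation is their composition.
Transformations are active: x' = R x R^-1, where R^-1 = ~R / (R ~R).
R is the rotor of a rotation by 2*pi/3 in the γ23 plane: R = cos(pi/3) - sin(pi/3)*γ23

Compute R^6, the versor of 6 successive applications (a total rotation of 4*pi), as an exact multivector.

The rotor phase is half the rotation angle and phases add under composition, so 6 steps in the γ23 plane accumulate phase 6*(pi/3) = 2*pi: R^6 = cos(2*pi) - sin(2*pi)*γ23.
cos(2*pi) = 1 and sin(2*pi) = 0, so R^6 = 1. The total rotation 4*pi is 2 full turns, so every vector returns to itself, yet the rotor is +1, back on the identity sheet (an even number of 2*pi turns).
Answer: 1


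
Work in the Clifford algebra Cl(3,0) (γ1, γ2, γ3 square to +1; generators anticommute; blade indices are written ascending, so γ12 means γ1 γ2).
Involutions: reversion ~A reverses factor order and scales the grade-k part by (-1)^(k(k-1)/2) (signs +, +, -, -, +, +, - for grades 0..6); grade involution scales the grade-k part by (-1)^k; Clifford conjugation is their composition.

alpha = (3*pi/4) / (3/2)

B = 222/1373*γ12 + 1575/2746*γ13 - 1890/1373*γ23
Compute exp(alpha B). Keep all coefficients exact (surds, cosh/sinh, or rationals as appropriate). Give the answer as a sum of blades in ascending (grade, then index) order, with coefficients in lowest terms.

B^2 term by term: the squares give (222/1373)^2*(γ12)^2 + (1575/2746)^2*(γ13)^2 + (-1890/1373)^2*(γ23)^2 = 49284/1885129*(-1) + 2480625/7540516*(-1) + 3572100/1885129*(-1) = -9/4 (each basis 2-blade squares to minus the product of its generators' squares); cross terms between blades sharing an index anticommute and cancel. So B^2 = -9/4.
B^2 = -9/4 — B^2 < 0, so the exponential closes trigonometrically: l = 3/2, alpha*l = 3*pi/4, so exp(alpha B) = cos(3*pi/4) + (sin(3*pi/4)/(3/2))*B = -sqrt(2)/2 + (sqrt(2)/3)*B.
Answer: -sqrt(2)/2 + 74*sqrt(2)/1373*γ12 + 525*sqrt(2)/2746*γ13 - 630*sqrt(2)/1373*γ23


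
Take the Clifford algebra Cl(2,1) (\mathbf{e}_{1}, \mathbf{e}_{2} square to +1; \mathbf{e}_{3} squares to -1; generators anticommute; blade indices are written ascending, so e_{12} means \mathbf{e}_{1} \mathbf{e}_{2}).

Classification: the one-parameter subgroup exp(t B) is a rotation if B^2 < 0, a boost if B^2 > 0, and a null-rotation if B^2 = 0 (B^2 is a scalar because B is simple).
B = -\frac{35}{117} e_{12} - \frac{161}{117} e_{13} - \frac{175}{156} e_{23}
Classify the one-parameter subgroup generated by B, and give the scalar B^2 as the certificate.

B^2 term by term: the squares give (-\frac{35}{117})^2*(e_{12})^2 + (-\frac{161}{117})^2*(e_{13})^2 + (-\frac{175}{156})^2*(e_{23})^2 = \frac{1225}{13689}*(-1) + \frac{25921}{13689}*(+1) + \frac{30625}{24336}*(+1) = \frac{49}{16} (each basis 2-blade squares to minus the product of its generators' squares); cross terms between blades sharing an index anticommute and cancel. So B^2 = \frac{49}{16}.
Answer: boost, certificate B^2 = \frac{49}{16}. No conjugation can change B^2 = \frac{49}{16}; the sign gives the class.


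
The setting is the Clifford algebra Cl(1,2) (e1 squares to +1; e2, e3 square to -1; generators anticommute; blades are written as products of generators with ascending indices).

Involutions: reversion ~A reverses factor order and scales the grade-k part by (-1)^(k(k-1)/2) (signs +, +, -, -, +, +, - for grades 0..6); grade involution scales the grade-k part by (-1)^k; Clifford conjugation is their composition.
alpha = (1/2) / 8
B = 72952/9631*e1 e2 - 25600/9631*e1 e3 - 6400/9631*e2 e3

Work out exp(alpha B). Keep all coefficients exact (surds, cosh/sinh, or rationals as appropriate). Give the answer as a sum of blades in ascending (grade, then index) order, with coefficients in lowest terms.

B^2 term by term: the squares give (72952/9631)^2*(e1 e2)^2 + (-25600/9631)^2*(e1 e3)^2 + (-6400/9631)^2*(e2 e3)^2 = 5321994304/92756161*(+1) + 655360000/92756161*(+1) + 40960000/92756161*(-1) = 64 (each basis 2-blade squares to minus the product of its generators' squares); cross terms between blades sharing an index anticommute and cancel. So B^2 = 64.
B^2 = 64 — hyperbolic case — the even/odd split gives cosh and sinh: l = 8, alpha*l = 1/2, so exp(alpha B) = cosh(1/2) + (sinh(1/2)/8)*B = cosh(1/2) + (sinh(1/2)/8)*B.
Answer: cosh(1/2) + 9119*sinh(1/2)/9631*e1 e2 - 3200*sinh(1/2)/9631*e1 e3 - 800*sinh(1/2)/9631*e2 e3


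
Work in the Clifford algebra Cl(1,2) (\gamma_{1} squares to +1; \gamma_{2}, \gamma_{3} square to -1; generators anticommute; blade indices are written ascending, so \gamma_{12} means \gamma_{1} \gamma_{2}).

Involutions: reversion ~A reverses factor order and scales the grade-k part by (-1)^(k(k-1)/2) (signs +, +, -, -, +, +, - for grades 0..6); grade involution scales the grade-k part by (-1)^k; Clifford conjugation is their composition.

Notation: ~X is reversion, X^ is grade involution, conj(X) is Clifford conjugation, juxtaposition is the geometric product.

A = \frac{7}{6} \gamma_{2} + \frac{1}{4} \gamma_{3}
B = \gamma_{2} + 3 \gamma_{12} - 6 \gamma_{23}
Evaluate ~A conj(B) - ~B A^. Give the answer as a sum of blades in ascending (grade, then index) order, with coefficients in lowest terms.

first term: \frac{7}{6} - \frac{7}{2} \gamma_{1} + \frac{3}{2} \gamma_{2} - 7 \gamma_{3} + \frac{1}{4} \gamma_{23} - \frac{3}{4} \gamma_{123}
second term: \frac{7}{6} - \frac{7}{2} \gamma_{1} + \frac{3}{2} \gamma_{2} - 7 \gamma_{3} - \frac{1}{4} \gamma_{23} + \frac{3}{4} \gamma_{123}
Answer: \frac{1}{2} \gamma_{23} - \frac{3}{2} \gamma_{123}


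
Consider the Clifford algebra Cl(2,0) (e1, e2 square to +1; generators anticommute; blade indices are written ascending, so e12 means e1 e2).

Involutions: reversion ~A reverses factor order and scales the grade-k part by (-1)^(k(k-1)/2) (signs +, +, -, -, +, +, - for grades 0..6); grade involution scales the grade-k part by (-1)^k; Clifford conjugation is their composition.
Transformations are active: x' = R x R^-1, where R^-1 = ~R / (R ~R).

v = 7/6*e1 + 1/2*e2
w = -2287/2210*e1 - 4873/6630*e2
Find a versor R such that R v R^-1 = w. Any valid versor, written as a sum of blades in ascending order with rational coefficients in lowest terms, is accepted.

Why this works: both vectors square to 29/18, so q(v) = q(w) and R = v + w = 437/3315*e1 - 779/3315*e2 carries v to w — its own direction survives, the complement (v - w)/2 flips.
Answer: 437/3315*e1 - 779/3315*e2


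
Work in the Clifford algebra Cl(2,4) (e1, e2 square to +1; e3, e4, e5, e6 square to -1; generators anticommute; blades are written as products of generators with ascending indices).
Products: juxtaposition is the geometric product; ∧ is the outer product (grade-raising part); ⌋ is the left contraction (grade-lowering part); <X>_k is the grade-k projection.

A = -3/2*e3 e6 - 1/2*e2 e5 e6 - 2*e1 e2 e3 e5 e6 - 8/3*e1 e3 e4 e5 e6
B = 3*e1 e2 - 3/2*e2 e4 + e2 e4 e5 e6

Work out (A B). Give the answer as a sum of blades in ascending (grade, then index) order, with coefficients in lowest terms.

step 1: 1/2*e4 - 8/3*e1 e2 e3 - 2*e1 e3 e4 + 3/2*e1 e5 e6 + 6*e3 e5 e6 + 3/4*e4 e5 e6 - 9/2*e1 e2 e3 e6 + 3/2*e2 e3 e4 e5 - 9/4*e2 e3 e4 e6 - 4*e1 e2 e3 e5 e6 - 3*e1 e3 e4 e5 e6 - 8*e2 e3 e4 e5 e6
Answer: 1/2*e4 - 8/3*e1 e2 e3 - 2*e1 e3 e4 + 3/2*e1 e5 e6 + 6*e3 e5 e6 + 3/4*e4 e5 e6 - 9/2*e1 e2 e3 e6 + 3/2*e2 e3 e4 e5 - 9/4*e2 e3 e4 e6 - 4*e1 e2 e3 e5 e6 - 3*e1 e3 e4 e5 e6 - 8*e2 e3 e4 e5 e6


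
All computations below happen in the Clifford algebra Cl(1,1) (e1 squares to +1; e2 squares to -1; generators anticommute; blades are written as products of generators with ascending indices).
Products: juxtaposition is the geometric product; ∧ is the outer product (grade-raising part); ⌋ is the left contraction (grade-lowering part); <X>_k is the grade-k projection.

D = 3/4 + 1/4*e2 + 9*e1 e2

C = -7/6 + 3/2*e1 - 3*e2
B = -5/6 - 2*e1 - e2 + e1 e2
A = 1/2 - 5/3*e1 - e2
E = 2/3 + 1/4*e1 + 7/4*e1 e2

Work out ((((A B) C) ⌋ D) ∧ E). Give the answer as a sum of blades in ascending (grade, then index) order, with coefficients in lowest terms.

step 1: 23/12 - 11/18*e1 - 4/3*e2 + 1/6*e1 e2
step 2: -515/72 + 883/216*e1 - 40/9*e2 + 131/36*e1 e2
step 3: 8207/288 - 40*e1 + 10081/288*e2 - 515/8*e1 e2
step 4: 8207/432 - 22513/1152*e1 + 10081/432*e2 - 259/144*e1 e2
Answer: 8207/432 - 22513/1152*e1 + 10081/432*e2 - 259/144*e1 e2


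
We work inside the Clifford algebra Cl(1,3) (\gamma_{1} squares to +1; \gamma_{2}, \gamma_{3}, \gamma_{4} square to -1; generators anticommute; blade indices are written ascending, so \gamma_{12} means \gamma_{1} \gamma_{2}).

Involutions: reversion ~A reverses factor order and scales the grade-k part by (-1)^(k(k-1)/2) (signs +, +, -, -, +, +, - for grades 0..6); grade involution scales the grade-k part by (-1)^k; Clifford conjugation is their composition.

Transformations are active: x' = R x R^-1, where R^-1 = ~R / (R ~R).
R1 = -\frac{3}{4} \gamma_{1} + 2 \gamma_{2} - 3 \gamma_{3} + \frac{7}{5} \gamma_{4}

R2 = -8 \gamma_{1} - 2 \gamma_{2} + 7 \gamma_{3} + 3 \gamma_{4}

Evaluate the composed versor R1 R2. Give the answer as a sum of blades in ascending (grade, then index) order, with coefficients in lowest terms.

Distribute over the terms of R1 (each basis-blade product reordered to ascending indices, repeated generators contracted through their squares):
(-\frac{3}{4} \gamma_{1}) R2 = 6 + \frac{3}{2} \gamma_{12} - \frac{21}{4} \gamma_{13} - \frac{9}{4} \gamma_{14}
(2 \gamma_{2}) R2 = 4 + 16 \gamma_{12} + 14 \gamma_{23} + 6 \gamma_{24}
(-3 \gamma_{3}) R2 = 21 - 24 \gamma_{13} - 6 \gamma_{23} - 9 \gamma_{34}
(\frac{7}{5} \gamma_{4}) R2 = -\frac{21}{5} + \frac{56}{5} \gamma_{14} + \frac{14}{5} \gamma_{24} - \frac{49}{5} \gamma_{34}
Summing the partial products and collecting blades:
Answer: \frac{134}{5} + \frac{35}{2} \gamma_{12} - \frac{117}{4} \gamma_{13} + \frac{179}{20} \gamma_{14} + 8 \gamma_{23} + \frac{44}{5} \gamma_{24} - \frac{94}{5} \gamma_{34}


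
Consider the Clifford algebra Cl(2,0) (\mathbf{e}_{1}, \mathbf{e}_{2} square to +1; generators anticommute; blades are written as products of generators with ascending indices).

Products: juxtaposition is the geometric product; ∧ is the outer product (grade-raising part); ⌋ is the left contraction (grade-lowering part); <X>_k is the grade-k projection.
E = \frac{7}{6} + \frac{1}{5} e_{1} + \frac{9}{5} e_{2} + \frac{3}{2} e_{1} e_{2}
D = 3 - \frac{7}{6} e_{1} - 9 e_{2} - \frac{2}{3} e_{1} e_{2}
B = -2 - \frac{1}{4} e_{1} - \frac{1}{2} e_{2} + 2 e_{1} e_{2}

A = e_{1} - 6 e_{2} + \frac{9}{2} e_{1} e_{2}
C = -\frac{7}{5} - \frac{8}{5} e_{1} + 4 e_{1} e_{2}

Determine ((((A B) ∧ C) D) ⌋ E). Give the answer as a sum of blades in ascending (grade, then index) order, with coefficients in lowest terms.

step 1: -\frac{25}{4} + \frac{31}{4} e_{1} + \frac{121}{8} e_{2} - 11 e_{1} e_{2}
step 2: \frac{35}{4} - \frac{17}{20} e_{1} - \frac{847}{40} e_{2} + \frac{73}{5} e_{1} e_{2}
step 3: \frac{4551}{20} - \frac{6331}{40} e_{1} - \frac{4987}{40} e_{2} + \frac{1673}{80} e_{1} e_{2}
step 4: -\frac{17571}{800} + \frac{93009}{400} e_{1} + \frac{68871}{400} e_{2} + \frac{13653}{40} e_{1} e_{2}
Answer: -\frac{17571}{800} + \frac{93009}{400} e_{1} + \frac{68871}{400} e_{2} + \frac{13653}{40} e_{1} e_{2}


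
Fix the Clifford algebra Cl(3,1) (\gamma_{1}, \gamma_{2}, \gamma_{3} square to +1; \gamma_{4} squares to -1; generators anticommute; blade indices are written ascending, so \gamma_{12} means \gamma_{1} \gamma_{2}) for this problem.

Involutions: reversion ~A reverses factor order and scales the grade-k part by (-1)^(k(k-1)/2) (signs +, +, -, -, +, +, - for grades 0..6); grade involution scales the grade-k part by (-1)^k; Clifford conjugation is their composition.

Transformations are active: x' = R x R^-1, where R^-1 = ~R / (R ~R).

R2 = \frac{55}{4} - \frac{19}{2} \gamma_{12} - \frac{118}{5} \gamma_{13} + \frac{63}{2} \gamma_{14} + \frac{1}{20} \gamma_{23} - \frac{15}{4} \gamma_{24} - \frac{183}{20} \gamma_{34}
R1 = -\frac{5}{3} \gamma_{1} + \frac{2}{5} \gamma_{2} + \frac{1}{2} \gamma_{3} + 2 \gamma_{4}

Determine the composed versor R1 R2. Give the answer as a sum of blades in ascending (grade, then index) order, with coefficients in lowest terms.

Distribute over the terms of R1 (each basis-blade product reordered to ascending indices, repeated generators contracted through their squares):
(-\frac{5}{3} \gamma_{1}) R2 = -\frac{275}{12} \gamma_{1} + \frac{95}{6} \gamma_{2} + \frac{118}{3} \gamma_{3} - \frac{105}{2} \gamma_{4} - \frac{1}{12} \gamma_{123} + \frac{25}{4} \gamma_{124} + \frac{61}{4} \gamma_{134}
(\frac{2}{5} \gamma_{2}) R2 = \frac{19}{5} \gamma_{1} + \frac{11}{2} \gamma_{2} + \frac{1}{50} \gamma_{3} - \frac{3}{2} \gamma_{4} + \frac{236}{25} \gamma_{123} - \frac{63}{5} \gamma_{124} - \frac{183}{50} \gamma_{234}
(\frac{1}{2} \gamma_{3}) R2 = \frac{59}{5} \gamma_{1} - \frac{1}{40} \gamma_{2} + \frac{55}{8} \gamma_{3} - \frac{183}{40} \gamma_{4} - \frac{19}{4} \gamma_{123} - \frac{63}{4} \gamma_{134} + \frac{15}{8} \gamma_{234}
(2 \gamma_{4}) R2 = 63 \gamma_{1} - \frac{15}{2} \gamma_{2} - \frac{183}{10} \gamma_{3} + \frac{55}{2} \gamma_{4} - 19 \gamma_{124} - \frac{236}{5} \gamma_{134} + \frac{1}{10} \gamma_{234}
Summing the partial products and collecting blades:
Answer: \frac{3341}{60} \gamma_{1} + \frac{1657}{120} \gamma_{2} + \frac{16757}{600} \gamma_{3} - \frac{1243}{40} \gamma_{4} + \frac{691}{150} \gamma_{123} - \frac{507}{20} \gamma_{124} - \frac{477}{10} \gamma_{134} - \frac{337}{200} \gamma_{234}


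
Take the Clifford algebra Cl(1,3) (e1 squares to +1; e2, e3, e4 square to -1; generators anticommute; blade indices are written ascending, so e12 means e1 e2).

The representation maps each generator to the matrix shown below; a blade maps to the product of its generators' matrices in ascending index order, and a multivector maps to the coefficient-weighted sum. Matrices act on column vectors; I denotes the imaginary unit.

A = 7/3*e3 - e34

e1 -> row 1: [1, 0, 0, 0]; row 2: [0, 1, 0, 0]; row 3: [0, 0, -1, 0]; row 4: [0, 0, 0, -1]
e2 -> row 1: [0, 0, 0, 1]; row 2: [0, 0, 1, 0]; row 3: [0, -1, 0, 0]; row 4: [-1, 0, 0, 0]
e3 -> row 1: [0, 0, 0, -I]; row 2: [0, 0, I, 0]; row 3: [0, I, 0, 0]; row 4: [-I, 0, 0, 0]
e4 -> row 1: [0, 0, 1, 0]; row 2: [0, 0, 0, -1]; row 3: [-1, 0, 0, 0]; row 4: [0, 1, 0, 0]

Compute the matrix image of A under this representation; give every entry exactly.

Bivector images (products of the table entries): rho(e34) = rho(e3)rho(e4) = row 1: [0, -I, 0, 0]; row 2: [-I, 0, 0, 0]; row 3: [0, 0, 0, -I]; row 4: [0, 0, -I, 0].
M = (7/3)*rho(e3) + (-1)*rho(e34), summed entrywise:
Answer: row 1: [0, I, 0, -7*I/3]; row 2: [I, 0, 7*I/3, 0]; row 3: [0, 7*I/3, 0, I]; row 4: [-7*I/3, 0, I, 0]


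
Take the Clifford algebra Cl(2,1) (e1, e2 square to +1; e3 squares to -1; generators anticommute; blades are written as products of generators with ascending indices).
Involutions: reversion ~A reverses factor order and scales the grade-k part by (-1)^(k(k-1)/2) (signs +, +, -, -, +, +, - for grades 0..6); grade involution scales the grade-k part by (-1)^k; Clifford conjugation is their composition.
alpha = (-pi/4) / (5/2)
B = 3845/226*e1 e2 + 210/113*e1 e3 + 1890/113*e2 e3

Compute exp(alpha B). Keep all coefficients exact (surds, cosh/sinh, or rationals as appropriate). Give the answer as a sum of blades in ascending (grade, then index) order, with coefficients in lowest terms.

B^2 term by term: the squares give (3845/226)^2*(e1 e2)^2 + (210/113)^2*(e1 e3)^2 + (1890/113)^2*(e2 e3)^2 = 14784025/51076*(-1) + 44100/12769*(+1) + 3572100/12769*(+1) = -25/4 (each basis 2-blade squares to minus the product of its generators' squares); cross terms between blades sharing an index anticommute and cancel. So B^2 = -25/4.
B^2 = -25/4 — since the square is negative, the closed form is circular: l = 5/2, alpha*l = -pi/4, so exp(alpha B) = cos(-pi/4) + (sin(-pi/4)/(5/2))*B = sqrt(2)/2 + (-sqrt(2)/5)*B.
Answer: sqrt(2)/2 - 769*sqrt(2)/226*e1 e2 - 42*sqrt(2)/113*e1 e3 - 378*sqrt(2)/113*e2 e3


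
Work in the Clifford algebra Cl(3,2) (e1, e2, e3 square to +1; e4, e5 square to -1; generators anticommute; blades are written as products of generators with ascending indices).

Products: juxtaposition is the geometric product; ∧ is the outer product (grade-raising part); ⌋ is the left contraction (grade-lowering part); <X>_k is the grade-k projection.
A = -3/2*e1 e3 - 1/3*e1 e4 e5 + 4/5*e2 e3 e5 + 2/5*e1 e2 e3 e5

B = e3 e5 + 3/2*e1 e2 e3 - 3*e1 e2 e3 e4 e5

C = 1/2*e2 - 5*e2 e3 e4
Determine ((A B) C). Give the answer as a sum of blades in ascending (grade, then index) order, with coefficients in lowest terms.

step 1: -29/20*e2 - 6/5*e4 + 3/5*e5 + 2/5*e1 e2 - 12/5*e1 e4 - 3/10*e1 e5 - e2 e3 + 1/3*e1 e3 e4 + 9/2*e2 e4 e5 - 1/2*e2 e3 e4 e5
step 2: -29/40 + 1/5*e1 + 1/2*e3 - 5*e4 - 5/2*e5 - 5/3*e1 e2 - 6*e2 e3 + 3/5*e2 e4 - 3/10*e2 e5 + 29/4*e3 e4 - 45/2*e3 e5 + 9/4*e4 e5 - 12*e1 e2 e3 + 6/5*e1 e2 e4 + 3/20*e1 e2 e5 - 2*e1 e3 e4 + 1/4*e3 e4 e5 + 1/6*e1 e2 e3 e4 + 3*e2 e3 e4 e5 - 3/2*e1 e2 e3 e4 e5
Answer: -29/40 + 1/5*e1 + 1/2*e3 - 5*e4 - 5/2*e5 - 5/3*e1 e2 - 6*e2 e3 + 3/5*e2 e4 - 3/10*e2 e5 + 29/4*e3 e4 - 45/2*e3 e5 + 9/4*e4 e5 - 12*e1 e2 e3 + 6/5*e1 e2 e4 + 3/20*e1 e2 e5 - 2*e1 e3 e4 + 1/4*e3 e4 e5 + 1/6*e1 e2 e3 e4 + 3*e2 e3 e4 e5 - 3/2*e1 e2 e3 e4 e5


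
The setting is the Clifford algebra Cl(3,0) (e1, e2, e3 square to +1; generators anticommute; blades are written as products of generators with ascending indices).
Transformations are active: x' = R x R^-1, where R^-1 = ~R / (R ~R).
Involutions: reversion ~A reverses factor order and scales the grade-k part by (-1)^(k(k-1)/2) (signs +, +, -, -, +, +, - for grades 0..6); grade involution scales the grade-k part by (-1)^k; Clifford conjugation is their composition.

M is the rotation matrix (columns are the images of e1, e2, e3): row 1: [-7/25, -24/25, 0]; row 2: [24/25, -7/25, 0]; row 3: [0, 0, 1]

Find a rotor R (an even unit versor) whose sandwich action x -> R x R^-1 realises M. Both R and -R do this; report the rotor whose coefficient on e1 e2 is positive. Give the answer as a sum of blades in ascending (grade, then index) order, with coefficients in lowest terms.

Method: write R = a + b12*e1 e2 + b13*e1 e3 + b23*e2 e3 with a^2 + b12^2 + b13^2 + b23^2 = 1 (so R^-1 = ~R). Expanding the columns R e_j ~R gives tr M = 4a^2 - 1 and, from the antisymmetric part, M21 - M12 = -4a*b12, M13 - M31 = 4a*b13, M32 - M23 = -4a*b23.
Here tr M = 11/25, so a^2 = (1 + tr M)/4 = 9/25 and a = ±3/5. Taking a = 3/5: M21 - M12 = 48/25, M13 - M31 = 0, M32 - M23 = 0, giving b12 = -4/5, b13 = 0, b23 = 0, i.e. R = 3/5 - 4/5*e1 e2.
Its e1 e2 coefficient is negative, so report the other preimage -R.
Answer: -3/5 + 4/5*e1 e2. Uniqueness: Spin(3) -> SO(3) maps R and -R to the same rotation of trace 11/25; fixing the sign of the e1 e2 coefficient removes the ambiguity.


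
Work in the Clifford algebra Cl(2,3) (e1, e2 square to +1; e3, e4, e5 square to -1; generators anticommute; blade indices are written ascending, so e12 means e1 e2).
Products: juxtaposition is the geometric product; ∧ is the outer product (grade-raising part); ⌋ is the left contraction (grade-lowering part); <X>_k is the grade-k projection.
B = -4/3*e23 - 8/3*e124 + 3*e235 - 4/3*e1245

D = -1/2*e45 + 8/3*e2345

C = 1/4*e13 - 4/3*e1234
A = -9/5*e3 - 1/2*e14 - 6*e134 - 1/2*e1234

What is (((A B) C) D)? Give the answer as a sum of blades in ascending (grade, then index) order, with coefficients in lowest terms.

step 1: 16/15*e2 + 4/3*e3 + 2/3*e14 - 16*e23 - 91/15*e25 + 2/3*e35 + 8*e124 - 3/2*e145 - 8*e235 + 82/15*e1234 - 18*e1245 + 9/10*e12345
step 2: -328/45 + 1/3*e1 + 32/3*e3 - 6/5*e5 + 4*e12 + 64/3*e14 + 1/6*e15 - 8/9*e23 - 41/30*e24 + 1/6*e34 - 24*e35 - 4/15*e123 + 16/9*e124 + 2*e125 + 64/45*e134 + 32/3*e145 - 2*e234 + 2*e235 - 9/40*e245 - 3/8*e345 + 91/60*e1235 + 8/9*e1245 - 364/45*e1345 + 9/2*e2345
step 3: -12 + 16/3*e1 + 71/80*e2 + 33/80*e3 + 89/15*e4 + 16/3*e5 + 2972/135*e12 - 866/135*e13 + 713/180*e14 + 32/3*e15 + 9/4*e23 - 64*e24 - 203/180*e25 + 12*e34 + 671/180*e35 + 172/135*e45 - 256/9*e123 - e124 - 392/135*e125 + 16/3*e134 - 544/135*e135 - 79/90*e145 - 21/5*e234 - e235 + 256/9*e245 - 16/3*e345 - 113/360*e1234 - 512/9*e1235 - 2*e1245 + 32/3*e1345 - 2564/135*e2345 + 46/45*e12345
Answer: -12 + 16/3*e1 + 71/80*e2 + 33/80*e3 + 89/15*e4 + 16/3*e5 + 2972/135*e12 - 866/135*e13 + 713/180*e14 + 32/3*e15 + 9/4*e23 - 64*e24 - 203/180*e25 + 12*e34 + 671/180*e35 + 172/135*e45 - 256/9*e123 - e124 - 392/135*e125 + 16/3*e134 - 544/135*e135 - 79/90*e145 - 21/5*e234 - e235 + 256/9*e245 - 16/3*e345 - 113/360*e1234 - 512/9*e1235 - 2*e1245 + 32/3*e1345 - 2564/135*e2345 + 46/45*e12345


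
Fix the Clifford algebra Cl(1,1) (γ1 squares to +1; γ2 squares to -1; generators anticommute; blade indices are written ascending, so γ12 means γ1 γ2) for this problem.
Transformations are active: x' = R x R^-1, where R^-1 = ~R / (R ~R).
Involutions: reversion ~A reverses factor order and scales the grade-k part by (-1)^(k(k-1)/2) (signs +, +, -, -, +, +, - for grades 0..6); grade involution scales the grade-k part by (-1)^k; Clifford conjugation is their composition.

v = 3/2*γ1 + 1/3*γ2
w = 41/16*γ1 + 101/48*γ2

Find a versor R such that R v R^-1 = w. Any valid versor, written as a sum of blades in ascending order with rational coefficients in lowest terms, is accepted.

A norm check does it: q(v) = q(w) = 77/36, hence R = v + w = 65/16*γ1 + 39/16*γ2 realises the map — parallel part kept, (v - w)/2 negated, v carried to w.
Answer: 65/16*γ1 + 39/16*γ2


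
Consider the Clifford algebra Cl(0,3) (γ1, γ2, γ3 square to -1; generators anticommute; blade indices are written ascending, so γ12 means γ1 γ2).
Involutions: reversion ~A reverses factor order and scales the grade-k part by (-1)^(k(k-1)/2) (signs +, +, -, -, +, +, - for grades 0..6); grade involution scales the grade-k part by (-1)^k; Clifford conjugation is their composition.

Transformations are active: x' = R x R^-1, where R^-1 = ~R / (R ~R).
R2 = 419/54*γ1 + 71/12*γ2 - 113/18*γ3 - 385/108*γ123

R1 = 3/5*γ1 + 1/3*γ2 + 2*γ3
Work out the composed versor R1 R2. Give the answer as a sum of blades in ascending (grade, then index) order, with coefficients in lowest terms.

Distribute over the terms of R1 (each basis-blade product reordered to ascending indices, repeated generators contracted through their squares):
(3/5*γ1) R2 = -419/90 + 71/20*γ12 - 113/30*γ13 + 77/36*γ23
(1/3*γ2) R2 = -71/36 - 419/162*γ12 - 385/324*γ13 - 113/54*γ23
(2*γ3) R2 = 113/9 + 385/54*γ12 - 419/27*γ13 - 71/6*γ23
Summing the partial products and collecting blades:
Answer: 1067/180 + 13111/1620*γ12 - 33167/1620*γ13 - 1273/108*γ23


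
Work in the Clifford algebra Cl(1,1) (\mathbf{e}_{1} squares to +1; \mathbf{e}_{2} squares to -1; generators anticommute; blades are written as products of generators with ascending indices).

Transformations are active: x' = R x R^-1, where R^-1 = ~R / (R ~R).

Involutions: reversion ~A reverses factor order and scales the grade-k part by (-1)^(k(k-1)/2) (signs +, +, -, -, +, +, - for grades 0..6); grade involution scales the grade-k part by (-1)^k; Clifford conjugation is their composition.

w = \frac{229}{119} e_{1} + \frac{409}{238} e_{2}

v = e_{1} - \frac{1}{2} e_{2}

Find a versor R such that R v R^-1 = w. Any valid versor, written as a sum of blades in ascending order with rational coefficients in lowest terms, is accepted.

Why this works: both vectors square to \frac{3}{4}, so q(v) = q(w) and R = v + w = \frac{348}{119} e_{1} + \frac{145}{119} e_{2} carries v to w — its own direction survives, the complement (v - w)/2 flips.
Answer: \frac{348}{119} e_{1} + \frac{145}{119} e_{2}


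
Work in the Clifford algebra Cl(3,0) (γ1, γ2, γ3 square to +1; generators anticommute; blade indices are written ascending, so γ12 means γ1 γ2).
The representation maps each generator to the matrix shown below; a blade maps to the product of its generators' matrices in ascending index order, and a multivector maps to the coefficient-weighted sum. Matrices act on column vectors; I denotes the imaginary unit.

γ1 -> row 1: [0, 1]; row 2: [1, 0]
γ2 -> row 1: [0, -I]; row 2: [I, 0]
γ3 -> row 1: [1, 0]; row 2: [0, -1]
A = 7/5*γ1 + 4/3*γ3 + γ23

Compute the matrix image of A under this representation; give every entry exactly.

Bivector images (products of the table entries): rho(γ23) = rho(γ2)rho(γ3) = row 1: [0, I]; row 2: [I, 0].
M = (7/5)*rho(γ1) + (4/3)*rho(γ3) + (1)*rho(γ23), summed entrywise:
Answer: row 1: [4/3, 7/5 + I]; row 2: [7/5 + I, -4/3]


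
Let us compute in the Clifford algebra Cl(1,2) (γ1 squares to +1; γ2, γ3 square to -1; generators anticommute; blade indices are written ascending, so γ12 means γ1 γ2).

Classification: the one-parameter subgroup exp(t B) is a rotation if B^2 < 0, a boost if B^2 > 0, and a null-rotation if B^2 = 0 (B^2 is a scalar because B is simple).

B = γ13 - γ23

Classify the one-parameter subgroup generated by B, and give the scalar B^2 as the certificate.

B^2 term by term: the squares give (1)^2*(γ13)^2 + (-1)^2*(γ23)^2 = 1*(+1) + 1*(-1) = 0 (each basis 2-blade squares to minus the product of its generators' squares); cross terms between blades sharing an index anticommute and cancel. So B^2 = 0.
Answer: null-rotation, certificate B^2 = 0. Check the certificate: B^2 = 0, and that sign is decisive whatever form B takes.


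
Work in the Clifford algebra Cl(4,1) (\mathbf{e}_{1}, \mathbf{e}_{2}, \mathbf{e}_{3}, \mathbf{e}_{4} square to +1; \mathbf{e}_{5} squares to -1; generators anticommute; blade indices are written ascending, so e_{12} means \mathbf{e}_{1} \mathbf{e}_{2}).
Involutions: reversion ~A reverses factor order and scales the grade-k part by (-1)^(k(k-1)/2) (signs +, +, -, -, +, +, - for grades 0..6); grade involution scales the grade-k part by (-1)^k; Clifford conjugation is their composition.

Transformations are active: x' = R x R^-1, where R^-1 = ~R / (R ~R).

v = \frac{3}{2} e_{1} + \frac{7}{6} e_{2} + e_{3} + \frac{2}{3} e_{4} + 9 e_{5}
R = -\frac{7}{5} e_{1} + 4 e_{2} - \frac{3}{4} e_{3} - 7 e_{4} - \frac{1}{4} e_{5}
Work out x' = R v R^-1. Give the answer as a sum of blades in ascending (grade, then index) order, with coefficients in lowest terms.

~R = -\frac{7}{5} e_{1} + 4 e_{2} - \frac{3}{4} e_{3} - 7 e_{4} - \frac{1}{4} e_{5}, and R ~R = \frac{3373}{50}, so R^-1 = ~R / (\frac{3373}{50}).
R v = -\frac{3}{5} - \frac{229}{30} e_{12} - \frac{11}{40} e_{13} + \frac{287}{30} e_{14} - \frac{489}{40} e_{15} + \frac{39}{8} e_{23} + \frac{65}{6} e_{24} + \frac{871}{24} e_{25} + \frac{13}{2} e_{34} - \frac{13}{2} e_{35} - \frac{377}{6} e_{45}
Answer: -\frac{9951}{6746} e_{1} - \frac{25051}{20238} e_{2} - \frac{3328}{3373} e_{3} - \frac{5486}{10119} e_{4} - \frac{30342}{3373} e_{5}


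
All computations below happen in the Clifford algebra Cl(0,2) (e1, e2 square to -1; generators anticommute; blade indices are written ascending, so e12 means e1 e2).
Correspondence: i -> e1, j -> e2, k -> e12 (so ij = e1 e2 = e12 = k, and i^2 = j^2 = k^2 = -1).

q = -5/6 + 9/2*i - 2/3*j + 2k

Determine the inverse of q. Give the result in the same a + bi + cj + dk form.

In blades: q = -5/6 + 9/2*e1 - 2/3*e2 + 2*e12.
With qbar = -5/6 - 9/2*e1 + 2/3*e2 - 2*e12 (scalar fixed, mapped units negated), q qbar = 457/18 (the sum of squared coefficients), so q^-1 = qbar / (457/18) = -15/457 - 81/457*e1 + 12/457*e2 - 36/457*e12; translating back:
Answer: -15/457 - 81/457*i + 12/457*j - 36/457*k


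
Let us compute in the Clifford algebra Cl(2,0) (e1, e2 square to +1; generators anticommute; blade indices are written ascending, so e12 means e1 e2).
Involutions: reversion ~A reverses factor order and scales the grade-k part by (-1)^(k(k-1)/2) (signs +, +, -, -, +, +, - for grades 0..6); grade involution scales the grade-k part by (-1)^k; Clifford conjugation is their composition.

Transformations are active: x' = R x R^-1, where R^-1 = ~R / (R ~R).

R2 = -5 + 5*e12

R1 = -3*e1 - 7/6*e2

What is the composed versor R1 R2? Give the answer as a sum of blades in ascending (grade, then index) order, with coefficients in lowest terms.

Distribute over the terms of R1 (each basis-blade product reordered to ascending indices, repeated generators contracted through their squares):
(-3*e1) R2 = 15*e1 - 15*e2
(-7/6*e2) R2 = 35/6*e1 + 35/6*e2
Summing the partial products and collecting blades:
Answer: 125/6*e1 - 55/6*e2


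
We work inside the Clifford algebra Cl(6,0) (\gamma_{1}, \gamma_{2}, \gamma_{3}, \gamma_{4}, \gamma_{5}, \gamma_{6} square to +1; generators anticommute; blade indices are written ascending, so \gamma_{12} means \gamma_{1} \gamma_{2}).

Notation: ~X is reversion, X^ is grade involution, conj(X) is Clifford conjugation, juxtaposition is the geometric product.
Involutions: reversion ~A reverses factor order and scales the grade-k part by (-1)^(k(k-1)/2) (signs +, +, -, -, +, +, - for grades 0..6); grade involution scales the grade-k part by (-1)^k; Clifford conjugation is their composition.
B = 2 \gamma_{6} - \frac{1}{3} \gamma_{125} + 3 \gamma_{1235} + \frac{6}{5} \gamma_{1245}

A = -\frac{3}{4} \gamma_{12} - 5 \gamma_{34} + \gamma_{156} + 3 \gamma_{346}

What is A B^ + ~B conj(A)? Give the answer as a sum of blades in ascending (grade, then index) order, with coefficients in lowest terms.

first term: \frac{1}{4} \gamma_{5} - 2 \gamma_{15} - \frac{1}{3} \gamma_{26} - 6 \gamma_{34} + \frac{9}{4} \gamma_{35} + \frac{9}{10} \gamma_{45} + \frac{3}{2} \gamma_{126} - 3 \gamma_{236} - \frac{6}{5} \gamma_{246} + 10 \gamma_{346} - 6 \gamma_{1235} + 15 \gamma_{1245} - \frac{5}{3} \gamma_{12345} + \frac{18}{5} \gamma_{12356} - 9 \gamma_{12456} - \gamma_{123456}
second term: -\frac{1}{4} \gamma_{5} + 2 \gamma_{15} + \frac{1}{3} \gamma_{26} + 6 \gamma_{34} - \frac{9}{4} \gamma_{35} - \frac{9}{10} \gamma_{45} + \frac{3}{2} \gamma_{126} - 3 \gamma_{236} - \frac{6}{5} \gamma_{246} + 10 \gamma_{346} - 6 \gamma_{1235} + 15 \gamma_{1245} + \frac{5}{3} \gamma_{12345} - \frac{18}{5} \gamma_{12356} + 9 \gamma_{12456} + \gamma_{123456}
Answer: 3 \gamma_{126} - 6 \gamma_{236} - \frac{12}{5} \gamma_{246} + 20 \gamma_{346} - 12 \gamma_{1235} + 30 \gamma_{1245}


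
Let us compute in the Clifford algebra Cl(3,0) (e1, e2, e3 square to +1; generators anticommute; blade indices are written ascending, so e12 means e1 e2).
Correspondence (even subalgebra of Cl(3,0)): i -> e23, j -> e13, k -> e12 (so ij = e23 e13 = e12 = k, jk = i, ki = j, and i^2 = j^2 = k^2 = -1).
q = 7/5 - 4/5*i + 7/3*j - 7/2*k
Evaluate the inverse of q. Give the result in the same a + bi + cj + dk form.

In blades: q = 7/5 - 7/2*e12 + 7/3*e13 - 4/5*e23.
With qbar = 7/5 + 7/2*e12 - 7/3*e13 + 4/5*e23 (scalar fixed, mapped units negated), q qbar = 3653/180 (the sum of squared coefficients), so q^-1 = qbar / (3653/180) = 252/3653 + 630/3653*e12 - 420/3653*e13 + 144/3653*e23; translating back:
Answer: 252/3653 + 144/3653*i - 420/3653*j + 630/3653*k


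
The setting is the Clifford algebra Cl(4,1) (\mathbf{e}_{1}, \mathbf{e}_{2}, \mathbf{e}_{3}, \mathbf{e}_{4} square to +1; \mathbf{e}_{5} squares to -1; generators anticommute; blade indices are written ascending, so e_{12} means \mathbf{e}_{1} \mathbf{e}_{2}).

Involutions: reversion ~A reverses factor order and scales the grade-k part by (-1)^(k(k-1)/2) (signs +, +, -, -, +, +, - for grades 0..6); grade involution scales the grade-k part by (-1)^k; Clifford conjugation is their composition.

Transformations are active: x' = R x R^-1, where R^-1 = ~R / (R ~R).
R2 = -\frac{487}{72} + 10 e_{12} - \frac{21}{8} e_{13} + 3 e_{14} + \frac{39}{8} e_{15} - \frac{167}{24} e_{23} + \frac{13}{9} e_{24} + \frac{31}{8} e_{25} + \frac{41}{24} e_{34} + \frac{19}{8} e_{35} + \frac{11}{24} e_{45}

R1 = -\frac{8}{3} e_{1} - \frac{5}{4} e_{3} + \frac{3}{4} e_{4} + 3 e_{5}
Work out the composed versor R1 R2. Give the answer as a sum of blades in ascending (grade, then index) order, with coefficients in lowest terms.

Distribute over the terms of R1 (each basis-blade product reordered to ascending indices, repeated generators contracted through their squares):
(-\frac{8}{3} e_{1}) R2 = \frac{487}{27} e_{1} - \frac{80}{3} e_{2} + 7 e_{3} - 8 e_{4} - 13 e_{5} + \frac{167}{9} e_{123} - \frac{104}{27} e_{124} - \frac{31}{3} e_{125} - \frac{41}{9} e_{134} - \frac{19}{3} e_{135} - \frac{11}{9} e_{145}
(-\frac{5}{4} e_{3}) R2 = -\frac{105}{32} e_{1} - \frac{835}{96} e_{2} + \frac{2435}{288} e_{3} - \frac{205}{96} e_{4} - \frac{95}{32} e_{5} - \frac{25}{2} e_{123} + \frac{15}{4} e_{134} + \frac{195}{32} e_{135} + \frac{65}{36} e_{234} + \frac{155}{32} e_{235} - \frac{55}{96} e_{345}
(\frac{3}{4} e_{4}) R2 = -\frac{9}{4} e_{1} - \frac{13}{12} e_{2} - \frac{41}{32} e_{3} - \frac{487}{96} e_{4} + \frac{11}{32} e_{5} + \frac{15}{2} e_{124} - \frac{63}{32} e_{134} - \frac{117}{32} e_{145} - \frac{167}{32} e_{234} - \frac{93}{32} e_{245} - \frac{57}{32} e_{345}
(3 e_{5}) R2 = \frac{117}{8} e_{1} + \frac{93}{8} e_{2} + \frac{57}{8} e_{3} + \frac{11}{8} e_{4} - \frac{487}{24} e_{5} + 30 e_{125} - \frac{63}{8} e_{135} + 9 e_{145} - \frac{167}{8} e_{235} + \frac{13}{3} e_{245} + \frac{41}{8} e_{345}
Summing the partial products and collecting blades:
Answer: \frac{23441}{864} e_{1} - \frac{2383}{96} e_{2} + \frac{3067}{144} e_{3} - \frac{83}{6} e_{4} - \frac{431}{12} e_{5} + \frac{109}{18} e_{123} + \frac{197}{54} e_{124} + \frac{59}{3} e_{125} - \frac{799}{288} e_{134} - \frac{779}{96} e_{135} + \frac{1187}{288} e_{145} - \frac{983}{288} e_{234} - \frac{513}{32} e_{235} + \frac{137}{96} e_{245} + \frac{133}{48} e_{345}


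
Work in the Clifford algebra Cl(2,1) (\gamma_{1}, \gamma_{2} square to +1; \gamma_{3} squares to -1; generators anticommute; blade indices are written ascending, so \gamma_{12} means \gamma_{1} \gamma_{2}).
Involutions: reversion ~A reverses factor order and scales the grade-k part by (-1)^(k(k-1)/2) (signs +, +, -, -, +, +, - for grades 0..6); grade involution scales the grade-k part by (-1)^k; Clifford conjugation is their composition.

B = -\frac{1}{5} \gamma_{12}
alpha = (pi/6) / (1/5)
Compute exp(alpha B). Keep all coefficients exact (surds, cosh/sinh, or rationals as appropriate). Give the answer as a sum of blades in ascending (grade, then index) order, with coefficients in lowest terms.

B^2 = (-\frac{1}{5})^2*(\gamma_{12})^2 = \frac{1}{25}*(-1) = -\frac{1}{25} (a basis 2-blade squares to minus the product of its generators' squares).
B^2 = -\frac{1}{25} — circular case — the even/odd split gives cos and sin: l = \frac{1}{5}, alpha*l = \frac{\pi}{6}, so exp(alpha B) = cos(\frac{\pi}{6}) + (sin(\frac{\pi}{6})/(\frac{1}{5}))*B = \frac{\sqrt{3}}{2} + (\frac{5}{2})*B.
Answer: \frac{\sqrt{3}}{2} - \frac{1}{2} \gamma_{12}


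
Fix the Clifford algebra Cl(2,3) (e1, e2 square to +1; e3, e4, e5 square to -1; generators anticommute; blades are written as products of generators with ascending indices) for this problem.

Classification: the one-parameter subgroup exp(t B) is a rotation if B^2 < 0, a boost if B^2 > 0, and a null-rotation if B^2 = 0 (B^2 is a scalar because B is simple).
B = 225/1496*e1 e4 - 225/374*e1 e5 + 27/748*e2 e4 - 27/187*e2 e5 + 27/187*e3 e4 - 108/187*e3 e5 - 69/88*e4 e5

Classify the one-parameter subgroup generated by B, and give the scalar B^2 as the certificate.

B^2 term by term: the squares give (225/1496)^2*(e1 e4)^2 + (-225/374)^2*(e1 e5)^2 + (27/748)^2*(e2 e4)^2 + (-27/187)^2*(e2 e5)^2 + (27/187)^2*(e3 e4)^2 + (-108/187)^2*(e3 e5)^2 + (-69/88)^2*(e4 e5)^2 = 50625/2238016*(+1) + 50625/139876*(+1) + 729/559504*(+1) + 729/34969*(+1) + 729/34969*(-1) + 11664/34969*(-1) + 4761/7744*(-1) = -9/16 (each basis 2-blade squares to minus the product of its generators' squares); cross terms between blades sharing an index anticommute and cancel; the commuting (index-disjoint) pairs give grade-4 terms 2*c*c'*(blade product), which cancel blade by blade — e1 e2 e4 e5: 6075/139876 - 6075/139876 = 0; e1 e3 e4 e5: 6075/34969 - 6075/34969 = 0; e2 e3 e4 e5: 1458/34969 - 1458/34969 = 0 — confirming B is simple. So B^2 = -9/16.
Answer: rotation, certificate B^2 = -9/16. Check the certificate: B^2 = -9/16, and that sign is decisive whatever form B takes.


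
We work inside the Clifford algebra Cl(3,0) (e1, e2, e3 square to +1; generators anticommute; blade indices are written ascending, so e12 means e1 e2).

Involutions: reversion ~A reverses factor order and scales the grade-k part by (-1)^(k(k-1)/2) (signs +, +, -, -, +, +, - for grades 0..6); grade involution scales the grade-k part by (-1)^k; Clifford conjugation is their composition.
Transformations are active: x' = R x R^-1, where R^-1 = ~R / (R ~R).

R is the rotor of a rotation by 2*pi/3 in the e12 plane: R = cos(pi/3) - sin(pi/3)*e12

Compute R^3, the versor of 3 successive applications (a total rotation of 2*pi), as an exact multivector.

The rotor phase is half the rotation angle and phases add under composition, so 3 steps in the e12 plane accumulate phase 3*(pi/3) = pi: R^3 = cos(pi) - sin(pi)*e12.
cos(pi) = -1 and sin(pi) = 0, so R^3 = -1. The total rotation 2*pi is 1 full turn, so every vector returns to itself, yet the rotor is -1, on the OTHER sheet of the double cover (an odd number of 2*pi turns).
Answer: -1


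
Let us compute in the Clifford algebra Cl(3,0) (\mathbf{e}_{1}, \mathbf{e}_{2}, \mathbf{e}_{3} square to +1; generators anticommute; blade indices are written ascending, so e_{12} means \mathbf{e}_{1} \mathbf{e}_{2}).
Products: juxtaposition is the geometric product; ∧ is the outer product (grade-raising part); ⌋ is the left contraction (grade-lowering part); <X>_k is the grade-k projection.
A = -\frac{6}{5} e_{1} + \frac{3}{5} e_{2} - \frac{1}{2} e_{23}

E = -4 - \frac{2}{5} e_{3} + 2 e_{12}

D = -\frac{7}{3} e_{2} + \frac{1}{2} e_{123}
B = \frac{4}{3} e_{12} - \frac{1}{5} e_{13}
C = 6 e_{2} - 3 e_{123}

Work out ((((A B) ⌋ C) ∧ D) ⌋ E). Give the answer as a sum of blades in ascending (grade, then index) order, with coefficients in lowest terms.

step 1: -\frac{4}{5} e_{1} - \frac{8}{5} e_{2} + \frac{6}{25} e_{3} + \frac{1}{10} e_{12} + \frac{2}{3} e_{13} + \frac{3}{25} e_{123}
step 2: -\frac{231}{25} - 2 e_{2} + \frac{3}{10} e_{3} - \frac{18}{25} e_{12} - \frac{24}{5} e_{13} + \frac{12}{5} e_{23}
step 3: \frac{539}{25} e_{2} + \frac{7}{10} e_{23} - \frac{791}{50} e_{123}
step 4: -\frac{1078}{25} e_{1}
Answer: -\frac{1078}{25} e_{1}


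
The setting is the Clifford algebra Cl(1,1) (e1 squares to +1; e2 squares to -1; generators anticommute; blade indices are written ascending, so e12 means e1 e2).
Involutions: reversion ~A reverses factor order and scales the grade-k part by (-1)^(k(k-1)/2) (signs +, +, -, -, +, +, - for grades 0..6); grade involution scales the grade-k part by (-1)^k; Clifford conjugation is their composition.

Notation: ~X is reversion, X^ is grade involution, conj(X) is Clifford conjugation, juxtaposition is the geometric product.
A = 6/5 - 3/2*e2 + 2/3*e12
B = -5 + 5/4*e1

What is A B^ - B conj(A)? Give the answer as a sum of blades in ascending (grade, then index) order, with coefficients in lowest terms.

first term: -6 - 3/2*e1 + 25/3*e2 - 125/24*e12
second term: -6 + 3/2*e1 - 25/3*e2 + 125/24*e12
Answer: -3*e1 + 50/3*e2 - 125/12*e12


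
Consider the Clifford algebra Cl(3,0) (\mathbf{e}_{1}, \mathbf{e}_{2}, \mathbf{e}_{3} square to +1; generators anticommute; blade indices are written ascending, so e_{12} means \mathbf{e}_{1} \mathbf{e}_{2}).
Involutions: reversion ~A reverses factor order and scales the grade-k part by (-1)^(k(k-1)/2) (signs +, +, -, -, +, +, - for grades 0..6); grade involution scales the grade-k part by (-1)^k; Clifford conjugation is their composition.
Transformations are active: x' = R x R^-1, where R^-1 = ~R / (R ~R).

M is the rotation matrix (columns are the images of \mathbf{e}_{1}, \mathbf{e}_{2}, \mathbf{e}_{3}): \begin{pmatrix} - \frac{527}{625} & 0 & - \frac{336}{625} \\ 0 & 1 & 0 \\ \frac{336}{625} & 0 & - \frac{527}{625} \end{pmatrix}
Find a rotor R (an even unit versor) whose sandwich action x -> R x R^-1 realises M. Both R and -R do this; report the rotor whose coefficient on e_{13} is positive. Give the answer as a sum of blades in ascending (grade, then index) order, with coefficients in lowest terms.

Method: write R = a + b12*e_{12} + b13*e_{13} + b23*e_{23} with a^2 + b12^2 + b13^2 + b23^2 = 1 (so R^-1 = ~R). Expanding the columns R e_j ~R gives tr M = 4a^2 - 1 and, from the antisymmetric part, M21 - M12 = -4a*b12, M13 - M31 = 4a*b13, M32 - M23 = -4a*b23.
Here tr M = -\frac{429}{625}, so a^2 = (1 + tr M)/4 = \frac{49}{625} and a = ±\frac{7}{25}. Taking a = \frac{7}{25}: M21 - M12 = 0, M13 - M31 = -\frac{672}{625}, M32 - M23 = 0, giving b12 = 0, b13 = -\frac{24}{25}, b23 = 0, i.e. R = \frac{7}{25} - \frac{24}{25} e_{13}.
Its e_{13} coefficient is negative, so report the other preimage -R.
Answer: -\frac{7}{25} + \frac{24}{25} e_{13}. Uniqueness: Spin(3) -> SO(3) maps R and -R to the same rotation of trace -\frac{429}{625}; fixing the sign of the e_{13} coefficient removes the ambiguity.
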